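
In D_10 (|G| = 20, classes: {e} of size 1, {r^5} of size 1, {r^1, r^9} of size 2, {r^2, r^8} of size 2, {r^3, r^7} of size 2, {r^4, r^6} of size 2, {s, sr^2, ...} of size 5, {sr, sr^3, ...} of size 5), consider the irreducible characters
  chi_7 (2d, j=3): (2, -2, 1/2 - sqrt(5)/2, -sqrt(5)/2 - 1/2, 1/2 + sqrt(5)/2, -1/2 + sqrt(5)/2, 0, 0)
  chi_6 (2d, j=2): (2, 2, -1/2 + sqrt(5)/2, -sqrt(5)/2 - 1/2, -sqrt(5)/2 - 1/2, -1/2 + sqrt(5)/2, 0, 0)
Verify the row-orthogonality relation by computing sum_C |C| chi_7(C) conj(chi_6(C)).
Sum = 0; so <chi_7, chi_6> = 0 (distinct irreducibles are orthogonal).

Reasoning: Compute term by term over conjugacy classes (|C| * chi_7(C) * conj(chi_6(C))):
  1*(2)*conj(2) + 1*(-2)*conj(2) + 2*(1/2 - sqrt(5)/2)*conj(-1/2 + sqrt(5)/2) + 2*(-sqrt(5)/2 - 1/2)*conj(-sqrt(5)/2 - 1/2) + 2*(1/2 + sqrt(5)/2)*conj(-sqrt(5)/2 - 1/2) + 2*(-1/2 + sqrt(5)/2)*conj(-1/2 + sqrt(5)/2) + 5*(0)*conj(0) + 5*(0)*conj(0)
  = (4) + (-4) + (-3 + sqrt(5)) + (sqrt(5) + 3) + (-3 - sqrt(5)) + (3 - sqrt(5)) + (0) + (0)
  = 0.
Dividing by |G| = 20 gives 0/20 = 0, matching the row-orthogonality relation <chi_7, chi_6> = [chi_7 = chi_6].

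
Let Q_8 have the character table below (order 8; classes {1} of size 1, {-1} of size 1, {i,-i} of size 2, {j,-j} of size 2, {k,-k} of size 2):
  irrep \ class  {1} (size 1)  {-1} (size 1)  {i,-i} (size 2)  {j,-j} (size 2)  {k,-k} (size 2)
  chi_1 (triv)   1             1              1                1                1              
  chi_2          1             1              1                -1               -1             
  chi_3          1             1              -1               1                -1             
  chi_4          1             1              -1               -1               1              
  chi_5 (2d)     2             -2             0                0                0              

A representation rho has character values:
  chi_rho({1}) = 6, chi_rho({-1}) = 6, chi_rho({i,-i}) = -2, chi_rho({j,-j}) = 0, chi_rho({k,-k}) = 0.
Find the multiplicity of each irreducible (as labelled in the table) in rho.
Multiplicities: chi_1: 1, chi_2: 1, chi_3: 2, chi_4: 2, chi_5: 0.

Proof sketch: Use <chi_rho, chi> = (1/|G|) sum_C |C| * chi_rho(C) * conj(chi(C)) with |G| = 8 for each irreducible chi in the table:
  <chi_rho, chi_1> = (1/8)[1*(6)*conj(1) + 1*(6)*conj(1) + 2*(-2)*conj(1) + 2*(0)*conj(1) + 2*(0)*conj(1)]
      = (1/8)[(6) + (6) + (-4) + (0) + (0)] = 8/8 = 1
  <chi_rho, chi_2> = (1/8)[1*(6)*conj(1) + 1*(6)*conj(1) + 2*(-2)*conj(1) + 2*(0)*conj(-1) + 2*(0)*conj(-1)]
      = (1/8)[(6) + (6) + (-4) + (0) + (0)] = 8/8 = 1
  <chi_rho, chi_3> = (1/8)[1*(6)*conj(1) + 1*(6)*conj(1) + 2*(-2)*conj(-1) + 2*(0)*conj(1) + 2*(0)*conj(-1)]
      = (1/8)[(6) + (6) + (4) + (0) + (0)] = 16/8 = 2
  <chi_rho, chi_4> = (1/8)[1*(6)*conj(1) + 1*(6)*conj(1) + 2*(-2)*conj(-1) + 2*(0)*conj(-1) + 2*(0)*conj(1)]
      = (1/8)[(6) + (6) + (4) + (0) + (0)] = 16/8 = 2
  <chi_rho, chi_5> = (1/8)[1*(6)*conj(2) + 1*(6)*conj(-2) + 2*(-2)*conj(0) + 2*(0)*conj(0) + 2*(0)*conj(0)]
      = (1/8)[(12) + (-12) + (0) + (0) + (0)] = 0/8 = 0
Dimension check: dim(rho) = sum (mult * dim) = 1*1 + 1*1 + 2*1 + 2*1 + 0*2 = 6 = chi_rho(e) = 6.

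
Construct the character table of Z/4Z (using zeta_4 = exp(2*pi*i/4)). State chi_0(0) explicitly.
Character table of Z/4Z (irreps indexed chi_0,...,chi_3 with chi_k(m) = zeta_4^(k*m), zeta_4 = exp(2*pi*i/4)):
  irrep \ class  {0} (size 1)  {1} (size 1)  {2} (size 1)  {3} (size 1)
  chi_0          1             1             1             1           
  chi_1          1             I             -1            -I          
  chi_2          1             -1            1             -1          
  chi_3          1             -I            -1            I           

Spot check: chi_0(0) = zeta_4^(0*0) = zeta_4^0 = 1.

Working: Z/4Z is abelian, so all 4 irreducible complex representations are 1-dimensional. They are given by chi_k(m) = zeta_4^(k*m) for k = 0,...,3. Row orthogonality: sum_m chi_k(m) conj(chi_l(m)) = 4 * [k = l].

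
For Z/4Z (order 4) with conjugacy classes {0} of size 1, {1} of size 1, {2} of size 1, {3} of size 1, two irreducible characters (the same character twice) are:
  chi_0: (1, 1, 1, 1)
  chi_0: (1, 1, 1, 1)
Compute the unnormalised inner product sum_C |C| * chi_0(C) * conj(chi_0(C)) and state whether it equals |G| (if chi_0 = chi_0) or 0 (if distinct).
Sum = 4 = |G| = 4; so <chi_0, chi_0> = 1 (norm-1 confirms irreducibility).

Compute term by term over conjugacy classes (|C| * chi_0(C) * conj(chi_0(C))):
  1*(1)*conj(1) + 1*(1)*conj(1) + 1*(1)*conj(1) + 1*(1)*conj(1)
  = (1) + (1) + (1) + (1)
  = 4.
(Exp terms are combined using exp(i*s)*conj(exp(i*t)) = exp(i*(s-t)), and sums of them are collapsed using the identity that for every m > 1 the m distinct m-th roots of unity sum to 0, e.g. 1 + exp(2*I*pi/3) + exp(-2*I*pi/3) = 0.)
Dividing by |G| = 4 gives 4/4 = 1, matching the row-orthogonality relation <chi_0, chi_0> = [chi_0 = chi_0].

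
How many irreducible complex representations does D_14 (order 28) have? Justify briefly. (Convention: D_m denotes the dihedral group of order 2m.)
10

Derivation: The number of irreducible complex representations of a finite group equals its number of conjugacy classes. D_14 has 10 conjugacy classes (n/2 + 3 for n even), so D_14 (order 28) has exactly 10 irreducible complex representations.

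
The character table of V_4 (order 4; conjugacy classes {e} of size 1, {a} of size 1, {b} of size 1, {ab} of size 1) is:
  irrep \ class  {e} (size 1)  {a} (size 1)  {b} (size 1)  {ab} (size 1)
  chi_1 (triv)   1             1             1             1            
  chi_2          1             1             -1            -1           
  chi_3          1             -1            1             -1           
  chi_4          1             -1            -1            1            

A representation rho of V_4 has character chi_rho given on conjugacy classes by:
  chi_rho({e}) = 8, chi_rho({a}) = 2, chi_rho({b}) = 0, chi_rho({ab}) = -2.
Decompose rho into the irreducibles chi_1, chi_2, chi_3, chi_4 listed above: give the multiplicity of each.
Multiplicities: chi_1: 2, chi_2: 3, chi_3: 2, chi_4: 1.

Explanation: Use <chi_rho, chi> = (1/|G|) sum_C |C| * chi_rho(C) * conj(chi(C)) with |G| = 4 for each irreducible chi in the table:
  <chi_rho, chi_1> = (1/4)[1*(8)*conj(1) + 1*(2)*conj(1) + 1*(0)*conj(1) + 1*(-2)*conj(1)]
      = (1/4)[(8) + (2) + (0) + (-2)] = 8/4 = 2
  <chi_rho, chi_2> = (1/4)[1*(8)*conj(1) + 1*(2)*conj(1) + 1*(0)*conj(-1) + 1*(-2)*conj(-1)]
      = (1/4)[(8) + (2) + (0) + (2)] = 12/4 = 3
  <chi_rho, chi_3> = (1/4)[1*(8)*conj(1) + 1*(2)*conj(-1) + 1*(0)*conj(1) + 1*(-2)*conj(-1)]
      = (1/4)[(8) + (-2) + (0) + (2)] = 8/4 = 2
  <chi_rho, chi_4> = (1/4)[1*(8)*conj(1) + 1*(2)*conj(-1) + 1*(0)*conj(-1) + 1*(-2)*conj(1)]
      = (1/4)[(8) + (-2) + (0) + (-2)] = 4/4 = 1
Dimension check: dim(rho) = sum (mult * dim) = 2*1 + 3*1 + 2*1 + 1*1 = 8 = chi_rho(e) = 8.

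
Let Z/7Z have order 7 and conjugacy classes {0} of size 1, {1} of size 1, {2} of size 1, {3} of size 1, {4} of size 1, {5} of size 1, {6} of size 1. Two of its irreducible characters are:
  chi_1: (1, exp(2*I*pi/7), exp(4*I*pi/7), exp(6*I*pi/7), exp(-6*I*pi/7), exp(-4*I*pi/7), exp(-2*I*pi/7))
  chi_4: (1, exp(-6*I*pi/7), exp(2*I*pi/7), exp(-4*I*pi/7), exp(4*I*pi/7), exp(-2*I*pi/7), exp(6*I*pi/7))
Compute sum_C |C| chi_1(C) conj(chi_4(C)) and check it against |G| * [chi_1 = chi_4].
Sum = 0; so <chi_1, chi_4> = 0 (distinct irreducibles are orthogonal).

Argument: Compute term by term over conjugacy classes (|C| * chi_1(C) * conj(chi_4(C))):
  1*(1)*conj(1) + 1*(exp(2*I*pi/7))*conj(exp(-6*I*pi/7)) + 1*(exp(4*I*pi/7))*conj(exp(2*I*pi/7)) + 1*(exp(6*I*pi/7))*conj(exp(-4*I*pi/7)) + 1*(exp(-6*I*pi/7))*conj(exp(4*I*pi/7)) + 1*(exp(-4*I*pi/7))*conj(exp(-2*I*pi/7)) + 1*(exp(-2*I*pi/7))*conj(exp(6*I*pi/7))
  = (1) + (exp(-6*I*pi/7)) + (exp(2*I*pi/7)) + (exp(-4*I*pi/7)) + (exp(4*I*pi/7)) + (exp(-2*I*pi/7)) + (exp(6*I*pi/7))
  = 0.
(Exp terms are combined using exp(i*s)*conj(exp(i*t)) = exp(i*(s-t)), and sums of them are collapsed using the identity that for every m > 1 the m distinct m-th roots of unity sum to 0, e.g. 1 + exp(2*I*pi/3) + exp(-2*I*pi/3) = 0.)
Dividing by |G| = 7 gives 0/7 = 0, matching the row-orthogonality relation <chi_1, chi_4> = [chi_1 = chi_4].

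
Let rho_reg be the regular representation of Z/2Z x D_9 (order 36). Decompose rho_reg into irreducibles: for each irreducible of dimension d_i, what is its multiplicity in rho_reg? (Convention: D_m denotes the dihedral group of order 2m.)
Each irreducible V_i of dimension d_i appears with multiplicity d_i, i.e. rho_reg = (direct sum over all irreducibles V_i) d_i V_i. The irreducible dimensions for Z/2Z x D_9 are 1, 1, 1, 1, 2, 2, 2, 2, 2, 2, 2, 2: 4 irreducibles of dimension 1, each with multiplicity 1; 8 irreducibles of dimension 2, each with multiplicity 2. Total dimension 4*1*1 + 8*2*2 = 36 = |G|.

Why: General theorem: in the regular representation of a finite group G, each irreducible appears with multiplicity equal to its dimension. Check: dim(rho_reg) = sum d_i^2 = 1 + 1 + 1 + 1 + 4 + 4 + 4 + 4 + 4 + 4 + 4 + 4 = 36 = |G|.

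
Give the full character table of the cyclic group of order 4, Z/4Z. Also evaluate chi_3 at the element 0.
Character table of Z/4Z (irreps indexed chi_0,...,chi_3 with chi_k(m) = zeta_4^(k*m), zeta_4 = exp(2*pi*i/4)):
  irrep \ class  {0} (size 1)  {1} (size 1)  {2} (size 1)  {3} (size 1)
  chi_0          1             1             1             1           
  chi_1          1             I             -1            -I          
  chi_2          1             -1            1             -1          
  chi_3          1             -I            -1            I           

Spot check: chi_3(0) = zeta_4^(3*0) = zeta_4^0 = 1.

Justification: Z/4Z is abelian, so all 4 irreducible complex representations are 1-dimensional. They are given by chi_k(m) = zeta_4^(k*m) for k = 0,...,3. Row orthogonality: sum_m chi_k(m) conj(chi_l(m)) = 4 * [k = l].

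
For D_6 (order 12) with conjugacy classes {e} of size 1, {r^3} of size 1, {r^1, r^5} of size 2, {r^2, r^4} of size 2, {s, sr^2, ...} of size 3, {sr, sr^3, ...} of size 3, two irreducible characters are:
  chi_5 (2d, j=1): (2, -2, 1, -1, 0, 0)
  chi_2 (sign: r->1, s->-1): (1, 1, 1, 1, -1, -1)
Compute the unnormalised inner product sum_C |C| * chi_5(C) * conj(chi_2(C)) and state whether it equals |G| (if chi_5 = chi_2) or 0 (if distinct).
Sum = 0; so <chi_5, chi_2> = 0 (distinct irreducibles are orthogonal).

Explanation: Compute term by term over conjugacy classes (|C| * chi_5(C) * conj(chi_2(C))):
  1*(2)*conj(1) + 1*(-2)*conj(1) + 2*(1)*conj(1) + 2*(-1)*conj(1) + 3*(0)*conj(-1) + 3*(0)*conj(-1)
  = (2) + (-2) + (2) + (-2) + (0) + (0)
  = 0.
Dividing by |G| = 12 gives 0/12 = 0, matching the row-orthogonality relation <chi_5, chi_2> = [chi_5 = chi_2].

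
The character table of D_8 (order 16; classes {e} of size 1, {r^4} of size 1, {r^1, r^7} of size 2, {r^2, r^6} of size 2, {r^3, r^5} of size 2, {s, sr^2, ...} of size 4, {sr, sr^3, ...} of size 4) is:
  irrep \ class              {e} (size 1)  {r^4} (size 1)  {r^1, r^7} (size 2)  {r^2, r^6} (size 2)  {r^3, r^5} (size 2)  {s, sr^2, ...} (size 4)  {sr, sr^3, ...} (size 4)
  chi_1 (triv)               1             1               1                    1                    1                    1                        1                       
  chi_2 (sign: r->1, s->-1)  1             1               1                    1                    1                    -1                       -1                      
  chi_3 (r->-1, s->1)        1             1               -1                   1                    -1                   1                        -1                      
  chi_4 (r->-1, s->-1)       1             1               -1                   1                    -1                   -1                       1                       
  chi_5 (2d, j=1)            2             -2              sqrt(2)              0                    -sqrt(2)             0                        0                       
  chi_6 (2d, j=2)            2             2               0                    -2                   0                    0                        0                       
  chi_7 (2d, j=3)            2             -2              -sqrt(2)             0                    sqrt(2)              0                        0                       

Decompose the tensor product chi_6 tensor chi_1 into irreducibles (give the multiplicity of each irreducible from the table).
chi_6 tensor chi_1 = chi_6 (all other irreducibles have multiplicity 0).

Details: The character of a tensor product is the pointwise product (chi_6 * chi_1)(C) = chi_6(C) * chi_1(C):
  {e}: (2)*(1), {r^4}: (2)*(1), {r^1, r^7}: (0)*(1), {r^2, r^6}: (-2)*(1), {r^3, r^5}: (0)*(1), {s, sr^2, ...}: (0)*(1), {sr, sr^3, ...}: (0)*(1)
so (chi_6 * chi_1) takes values
  {e} -> 2, {r^4} -> 2, {r^1, r^7} -> 0, {r^2, r^6} -> -2, {r^3, r^5} -> 0, {s, sr^2, ...} -> 0, {sr, sr^3, ...} -> 0.
Now take the inner product of this character with each irreducible chi from the table, <chi_6*chi_1, chi> = (1/16) sum_C |C| (chi_6*chi_1)(C) conj(chi(C)):
  <chi_6*chi_1, chi_1> = (1/16)[1*(2)*conj(1) + 1*(2)*conj(1) + 2*(0)*conj(1) + 2*(-2)*conj(1) + 2*(0)*conj(1) + 4*(0)*conj(1) + 4*(0)*conj(1)]
      = (1/16)[(2) + (2) + (0) + (-4) + (0) + (0) + (0)] = 0/16 = 0
  <chi_6*chi_1, chi_2> = (1/16)[1*(2)*conj(1) + 1*(2)*conj(1) + 2*(0)*conj(1) + 2*(-2)*conj(1) + 2*(0)*conj(1) + 4*(0)*conj(-1) + 4*(0)*conj(-1)]
      = (1/16)[(2) + (2) + (0) + (-4) + (0) + (0) + (0)] = 0/16 = 0
  <chi_6*chi_1, chi_3> = (1/16)[1*(2)*conj(1) + 1*(2)*conj(1) + 2*(0)*conj(-1) + 2*(-2)*conj(1) + 2*(0)*conj(-1) + 4*(0)*conj(1) + 4*(0)*conj(-1)]
      = (1/16)[(2) + (2) + (0) + (-4) + (0) + (0) + (0)] = 0/16 = 0
  <chi_6*chi_1, chi_4> = (1/16)[1*(2)*conj(1) + 1*(2)*conj(1) + 2*(0)*conj(-1) + 2*(-2)*conj(1) + 2*(0)*conj(-1) + 4*(0)*conj(-1) + 4*(0)*conj(1)]
      = (1/16)[(2) + (2) + (0) + (-4) + (0) + (0) + (0)] = 0/16 = 0
  <chi_6*chi_1, chi_5> = (1/16)[1*(2)*conj(2) + 1*(2)*conj(-2) + 2*(0)*conj(sqrt(2)) + 2*(-2)*conj(0) + 2*(0)*conj(-sqrt(2)) + 4*(0)*conj(0) + 4*(0)*conj(0)]
      = (1/16)[(4) + (-4) + (0) + (0) + (0) + (0) + (0)] = 0/16 = 0
  <chi_6*chi_1, chi_6> = (1/16)[1*(2)*conj(2) + 1*(2)*conj(2) + 2*(0)*conj(0) + 2*(-2)*conj(-2) + 2*(0)*conj(0) + 4*(0)*conj(0) + 4*(0)*conj(0)]
      = (1/16)[(4) + (4) + (0) + (8) + (0) + (0) + (0)] = 16/16 = 1
  <chi_6*chi_1, chi_7> = (1/16)[1*(2)*conj(2) + 1*(2)*conj(-2) + 2*(0)*conj(-sqrt(2)) + 2*(-2)*conj(0) + 2*(0)*conj(sqrt(2)) + 4*(0)*conj(0) + 4*(0)*conj(0)]
      = (1/16)[(4) + (-4) + (0) + (0) + (0) + (0) + (0)] = 0/16 = 0
Hence the multiplicities are chi_6: 1. Dimension check: dim(chi_6)*dim(chi_1) = 2*1 = 2 and sum (mult * dim) = 1*2 = 2.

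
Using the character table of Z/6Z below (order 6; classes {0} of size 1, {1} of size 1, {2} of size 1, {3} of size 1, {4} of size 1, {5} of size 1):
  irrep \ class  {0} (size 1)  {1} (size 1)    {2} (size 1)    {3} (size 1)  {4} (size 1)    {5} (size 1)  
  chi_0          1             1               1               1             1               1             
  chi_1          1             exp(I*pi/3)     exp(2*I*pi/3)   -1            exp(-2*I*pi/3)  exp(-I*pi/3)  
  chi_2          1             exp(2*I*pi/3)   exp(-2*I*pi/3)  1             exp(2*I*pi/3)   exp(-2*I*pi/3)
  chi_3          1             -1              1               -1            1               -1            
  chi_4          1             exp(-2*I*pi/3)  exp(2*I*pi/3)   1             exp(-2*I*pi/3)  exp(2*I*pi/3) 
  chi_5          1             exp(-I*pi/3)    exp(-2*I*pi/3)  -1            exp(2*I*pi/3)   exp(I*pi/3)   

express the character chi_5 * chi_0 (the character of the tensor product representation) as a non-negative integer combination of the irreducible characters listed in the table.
chi_5 tensor chi_0 = chi_5 (all other irreducibles have multiplicity 0).

The character of a tensor product is the pointwise product (chi_5 * chi_0)(C) = chi_5(C) * chi_0(C):
  {0}: (1)*(1), {1}: (exp(-I*pi/3))*(1), {2}: (exp(-2*I*pi/3))*(1), {3}: (-1)*(1), {4}: (exp(2*I*pi/3))*(1), {5}: (exp(I*pi/3))*(1)
so (chi_5 * chi_0) takes values
  {0} -> 1, {1} -> exp(-I*pi/3), {2} -> exp(-2*I*pi/3), {3} -> -1, {4} -> exp(2*I*pi/3), {5} -> exp(I*pi/3).
Now take the inner product of this character with each irreducible chi from the table, <chi_5*chi_0, chi> = (1/6) sum_C |C| (chi_5*chi_0)(C) conj(chi(C)):
  <chi_5*chi_0, chi_0> = (1/6)[1*(1)*conj(1) + 1*(exp(-I*pi/3))*conj(1) + 1*(exp(-2*I*pi/3))*conj(1) + 1*(-1)*conj(1) + 1*(exp(2*I*pi/3))*conj(1) + 1*(exp(I*pi/3))*conj(1)]
      = (1/6)[(1) + (exp(-I*pi/3)) + (exp(-2*I*pi/3)) + (-1) + (exp(2*I*pi/3)) + (exp(I*pi/3))] = 0/6 = 0
  <chi_5*chi_0, chi_1> = (1/6)[1*(1)*conj(1) + 1*(exp(-I*pi/3))*conj(exp(I*pi/3)) + 1*(exp(-2*I*pi/3))*conj(exp(2*I*pi/3)) + 1*(-1)*conj(-1) + 1*(exp(2*I*pi/3))*conj(exp(-2*I*pi/3)) + 1*(exp(I*pi/3))*conj(exp(-I*pi/3))]
      = (1/6)[(1) + (exp(-2*I*pi/3)) + (exp(2*I*pi/3)) + (1) + (exp(-2*I*pi/3)) + (exp(2*I*pi/3))] = 0/6 = 0
  <chi_5*chi_0, chi_2> = (1/6)[1*(1)*conj(1) + 1*(exp(-I*pi/3))*conj(exp(2*I*pi/3)) + 1*(exp(-2*I*pi/3))*conj(exp(-2*I*pi/3)) + 1*(-1)*conj(1) + 1*(exp(2*I*pi/3))*conj(exp(2*I*pi/3)) + 1*(exp(I*pi/3))*conj(exp(-2*I*pi/3))]
      = (1/6)[(1) + (-1) + (1) + (-1) + (1) + (-1)] = 0/6 = 0
  <chi_5*chi_0, chi_3> = (1/6)[1*(1)*conj(1) + 1*(exp(-I*pi/3))*conj(-1) + 1*(exp(-2*I*pi/3))*conj(1) + 1*(-1)*conj(-1) + 1*(exp(2*I*pi/3))*conj(1) + 1*(exp(I*pi/3))*conj(-1)]
      = (1/6)[(1) + (-exp(-I*pi/3)) + (exp(-2*I*pi/3)) + (1) + (exp(2*I*pi/3)) + (-exp(I*pi/3))] = 0/6 = 0
  <chi_5*chi_0, chi_4> = (1/6)[1*(1)*conj(1) + 1*(exp(-I*pi/3))*conj(exp(-2*I*pi/3)) + 1*(exp(-2*I*pi/3))*conj(exp(2*I*pi/3)) + 1*(-1)*conj(1) + 1*(exp(2*I*pi/3))*conj(exp(-2*I*pi/3)) + 1*(exp(I*pi/3))*conj(exp(2*I*pi/3))]
      = (1/6)[(1) + (exp(I*pi/3)) + (exp(2*I*pi/3)) + (-1) + (exp(-2*I*pi/3)) + (exp(-I*pi/3))] = 0/6 = 0
  <chi_5*chi_0, chi_5> = (1/6)[1*(1)*conj(1) + 1*(exp(-I*pi/3))*conj(exp(-I*pi/3)) + 1*(exp(-2*I*pi/3))*conj(exp(-2*I*pi/3)) + 1*(-1)*conj(-1) + 1*(exp(2*I*pi/3))*conj(exp(2*I*pi/3)) + 1*(exp(I*pi/3))*conj(exp(I*pi/3))]
      = (1/6)[(1) + (1) + (1) + (1) + (1) + (1)] = 6/6 = 1
(Exp terms are combined using exp(i*s)*conj(exp(i*t)) = exp(i*(s-t)), and sums of them are collapsed using the identity that for every m > 1 the m distinct m-th roots of unity sum to 0, e.g. 1 + exp(2*I*pi/3) + exp(-2*I*pi/3) = 0.)
Hence the multiplicities are chi_5: 1. Dimension check: dim(chi_5)*dim(chi_0) = 1*1 = 1 and sum (mult * dim) = 1*1 = 1.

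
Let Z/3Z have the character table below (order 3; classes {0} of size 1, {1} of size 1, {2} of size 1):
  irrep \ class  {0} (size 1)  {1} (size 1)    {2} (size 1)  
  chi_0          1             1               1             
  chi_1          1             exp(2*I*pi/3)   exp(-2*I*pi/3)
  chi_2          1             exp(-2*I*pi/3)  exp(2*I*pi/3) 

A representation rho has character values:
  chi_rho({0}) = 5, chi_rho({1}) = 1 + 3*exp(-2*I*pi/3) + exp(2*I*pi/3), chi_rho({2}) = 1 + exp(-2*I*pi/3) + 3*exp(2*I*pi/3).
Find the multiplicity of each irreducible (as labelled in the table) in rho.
Multiplicities: chi_0: 1, chi_1: 1, chi_2: 3.

Argument: Use <chi_rho, chi> = (1/|G|) sum_C |C| * chi_rho(C) * conj(chi(C)) with |G| = 3 for each irreducible chi in the table:
  <chi_rho, chi_0> = (1/3)[1*(5)*conj(1) + 1*(1 + 3*exp(-2*I*pi/3) + exp(2*I*pi/3))*conj(1) + 1*(1 + exp(-2*I*pi/3) + 3*exp(2*I*pi/3))*conj(1)]
      = (1/3)[(5) + (1 + 3*exp(-2*I*pi/3) + exp(2*I*pi/3)) + (1 + exp(-2*I*pi/3) + 3*exp(2*I*pi/3))] = 3/3 = 1
  <chi_rho, chi_1> = (1/3)[1*(5)*conj(1) + 1*(1 + 3*exp(-2*I*pi/3) + exp(2*I*pi/3))*conj(exp(2*I*pi/3)) + 1*(1 + exp(-2*I*pi/3) + 3*exp(2*I*pi/3))*conj(exp(-2*I*pi/3))]
      = (1/3)[(5) + (1 + exp(-2*I*pi/3) + 3*exp(2*I*pi/3)) + (1 + 3*exp(-2*I*pi/3) + exp(2*I*pi/3))] = 3/3 = 1
  <chi_rho, chi_2> = (1/3)[1*(5)*conj(1) + 1*(1 + 3*exp(-2*I*pi/3) + exp(2*I*pi/3))*conj(exp(-2*I*pi/3)) + 1*(1 + exp(-2*I*pi/3) + 3*exp(2*I*pi/3))*conj(exp(2*I*pi/3))]
      = (1/3)[(5) + (2) + (2)] = 9/3 = 3
(Exp terms are combined using exp(i*s)*conj(exp(i*t)) = exp(i*(s-t)), and sums of them are collapsed using the identity that for every m > 1 the m distinct m-th roots of unity sum to 0, e.g. 1 + exp(2*I*pi/3) + exp(-2*I*pi/3) = 0.)
Dimension check: dim(rho) = sum (mult * dim) = 1*1 + 1*1 + 3*1 = 5 = chi_rho(e) = 5.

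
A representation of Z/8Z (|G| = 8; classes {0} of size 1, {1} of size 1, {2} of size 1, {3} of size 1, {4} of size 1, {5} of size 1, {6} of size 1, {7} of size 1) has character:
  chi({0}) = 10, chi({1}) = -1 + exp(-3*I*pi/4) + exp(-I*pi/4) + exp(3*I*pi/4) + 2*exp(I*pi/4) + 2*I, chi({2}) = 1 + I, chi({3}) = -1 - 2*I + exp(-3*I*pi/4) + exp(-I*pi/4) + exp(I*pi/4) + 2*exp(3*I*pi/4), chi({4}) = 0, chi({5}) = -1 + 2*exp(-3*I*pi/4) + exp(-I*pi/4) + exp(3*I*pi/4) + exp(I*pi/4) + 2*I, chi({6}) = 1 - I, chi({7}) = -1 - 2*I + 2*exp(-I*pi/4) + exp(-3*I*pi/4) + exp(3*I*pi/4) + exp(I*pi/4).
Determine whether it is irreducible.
Not irreducible (reducible): <chi, chi> = 16 > 1.

Reasoning: <chi, chi> = (1/|G|) sum_C |C| * |chi(C)|^2 = (1/8)[1*|10|^2 + 1*|-1 + exp(-3*I*pi/4) + exp(-I*pi/4) + exp(3*I*pi/4) + 2*exp(I*pi/4) + 2*I|^2 + 1*|1 + I|^2 + 1*|-1 - 2*I + exp(-3*I*pi/4) + exp(-I*pi/4) + exp(I*pi/4) + 2*exp(3*I*pi/4)|^2 + 1*|0|^2 + 1*|-1 + 2*exp(-3*I*pi/4) + exp(-I*pi/4) + exp(3*I*pi/4) + exp(I*pi/4) + 2*I|^2 + 1*|1 - I|^2 + 1*|-1 - 2*I + 2*exp(-I*pi/4) + exp(-3*I*pi/4) + exp(3*I*pi/4) + exp(I*pi/4)|^2]
  = (1/8)[(100) + (6 - 4*exp(3*I*pi/4) - exp(I*pi/4) - 2*exp(-3*I*pi/4) - 3*exp(-I*pi/4)) + (2) + (6 - 3*exp(3*I*pi/4) - 2*exp(I*pi/4) - exp(-3*I*pi/4) - 4*exp(-I*pi/4)) + (0) + (6 - 3*exp(3*I*pi/4) - 2*exp(I*pi/4) - exp(-3*I*pi/4) - 4*exp(-I*pi/4)) + (2) + (6 - 4*exp(3*I*pi/4) - exp(I*pi/4) - 2*exp(-3*I*pi/4) - 3*exp(-I*pi/4))] = 128/8 = 16.
(Exp terms are combined using exp(i*s)*conj(exp(i*t)) = exp(i*(s-t)), and sums of them are collapsed using the identity that for every m > 1 the m distinct m-th roots of unity sum to 0, e.g. 1 + exp(2*I*pi/3) + exp(-2*I*pi/3) = 0.)
A character is irreducible iff <chi, chi> = 1, so this representation is reducible.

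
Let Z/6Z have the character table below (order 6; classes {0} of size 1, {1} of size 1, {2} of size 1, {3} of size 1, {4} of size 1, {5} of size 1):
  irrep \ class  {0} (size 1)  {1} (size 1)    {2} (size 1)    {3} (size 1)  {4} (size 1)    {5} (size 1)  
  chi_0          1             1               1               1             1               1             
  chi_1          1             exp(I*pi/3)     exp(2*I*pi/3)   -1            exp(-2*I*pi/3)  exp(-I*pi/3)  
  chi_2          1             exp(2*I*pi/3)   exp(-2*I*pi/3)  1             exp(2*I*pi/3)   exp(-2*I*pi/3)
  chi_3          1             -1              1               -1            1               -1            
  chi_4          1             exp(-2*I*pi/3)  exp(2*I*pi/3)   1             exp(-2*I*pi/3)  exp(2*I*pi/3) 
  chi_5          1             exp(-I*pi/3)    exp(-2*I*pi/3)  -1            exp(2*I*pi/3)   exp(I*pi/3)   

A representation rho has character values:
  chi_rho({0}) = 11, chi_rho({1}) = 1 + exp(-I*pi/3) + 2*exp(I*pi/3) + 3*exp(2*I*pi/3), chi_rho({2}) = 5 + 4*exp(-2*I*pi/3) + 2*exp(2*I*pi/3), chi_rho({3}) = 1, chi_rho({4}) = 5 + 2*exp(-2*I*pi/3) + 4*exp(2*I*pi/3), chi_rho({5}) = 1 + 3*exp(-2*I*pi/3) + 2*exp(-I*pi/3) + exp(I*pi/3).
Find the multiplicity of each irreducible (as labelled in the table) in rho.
Multiplicities: chi_0: 3, chi_1: 2, chi_2: 3, chi_3: 2, chi_4: 0, chi_5: 1.

Reasoning: Use <chi_rho, chi> = (1/|G|) sum_C |C| * chi_rho(C) * conj(chi(C)) with |G| = 6 for each irreducible chi in the table:
  <chi_rho, chi_0> = (1/6)[1*(11)*conj(1) + 1*(1 + exp(-I*pi/3) + 2*exp(I*pi/3) + 3*exp(2*I*pi/3))*conj(1) + 1*(5 + 4*exp(-2*I*pi/3) + 2*exp(2*I*pi/3))*conj(1) + 1*(1)*conj(1) + 1*(5 + 2*exp(-2*I*pi/3) + 4*exp(2*I*pi/3))*conj(1) + 1*(1 + 3*exp(-2*I*pi/3) + 2*exp(-I*pi/3) + exp(I*pi/3))*conj(1)]
      = (1/6)[(11) + (1 + exp(-I*pi/3) + 2*exp(I*pi/3) + 3*exp(2*I*pi/3)) + (5 + 4*exp(-2*I*pi/3) + 2*exp(2*I*pi/3)) + (1) + (5 + 2*exp(-2*I*pi/3) + 4*exp(2*I*pi/3)) + (1 + 3*exp(-2*I*pi/3) + 2*exp(-I*pi/3) + exp(I*pi/3))] = 18/6 = 3
  <chi_rho, chi_1> = (1/6)[1*(11)*conj(1) + 1*(1 + exp(-I*pi/3) + 2*exp(I*pi/3) + 3*exp(2*I*pi/3))*conj(exp(I*pi/3)) + 1*(5 + 4*exp(-2*I*pi/3) + 2*exp(2*I*pi/3))*conj(exp(2*I*pi/3)) + 1*(1)*conj(-1) + 1*(5 + 2*exp(-2*I*pi/3) + 4*exp(2*I*pi/3))*conj(exp(-2*I*pi/3)) + 1*(1 + 3*exp(-2*I*pi/3) + 2*exp(-I*pi/3) + exp(I*pi/3))*conj(exp(-I*pi/3))]
      = (1/6)[(11) + (2 + exp(-2*I*pi/3) + exp(-I*pi/3) + 3*exp(I*pi/3)) + (2 + 5*exp(-2*I*pi/3) + 4*exp(2*I*pi/3)) + (-1) + (2 + 4*exp(-2*I*pi/3) + 5*exp(2*I*pi/3)) + (2 + 3*exp(-I*pi/3) + exp(2*I*pi/3) + exp(I*pi/3))] = 12/6 = 2
  <chi_rho, chi_2> = (1/6)[1*(11)*conj(1) + 1*(1 + exp(-I*pi/3) + 2*exp(I*pi/3) + 3*exp(2*I*pi/3))*conj(exp(2*I*pi/3)) + 1*(5 + 4*exp(-2*I*pi/3) + 2*exp(2*I*pi/3))*conj(exp(-2*I*pi/3)) + 1*(1)*conj(1) + 1*(5 + 2*exp(-2*I*pi/3) + 4*exp(2*I*pi/3))*conj(exp(2*I*pi/3)) + 1*(1 + 3*exp(-2*I*pi/3) + 2*exp(-I*pi/3) + exp(I*pi/3))*conj(exp(-2*I*pi/3))]
      = (1/6)[(11) + (2 + 2*exp(-I*pi/3) + exp(-2*I*pi/3)) + (4 + 2*exp(-2*I*pi/3) + 5*exp(2*I*pi/3)) + (1) + (4 + 5*exp(-2*I*pi/3) + 2*exp(2*I*pi/3)) + (2 + exp(2*I*pi/3) + 2*exp(I*pi/3))] = 18/6 = 3
  <chi_rho, chi_3> = (1/6)[1*(11)*conj(1) + 1*(1 + exp(-I*pi/3) + 2*exp(I*pi/3) + 3*exp(2*I*pi/3))*conj(-1) + 1*(5 + 4*exp(-2*I*pi/3) + 2*exp(2*I*pi/3))*conj(1) + 1*(1)*conj(-1) + 1*(5 + 2*exp(-2*I*pi/3) + 4*exp(2*I*pi/3))*conj(1) + 1*(1 + 3*exp(-2*I*pi/3) + 2*exp(-I*pi/3) + exp(I*pi/3))*conj(-1)]
      = (1/6)[(11) + (-1 - 3*exp(2*I*pi/3) - 2*exp(I*pi/3) - exp(-I*pi/3)) + (5 + 4*exp(-2*I*pi/3) + 2*exp(2*I*pi/3)) + (-1) + (5 + 2*exp(-2*I*pi/3) + 4*exp(2*I*pi/3)) + (-1 - exp(I*pi/3) - 2*exp(-I*pi/3) - 3*exp(-2*I*pi/3))] = 12/6 = 2
  <chi_rho, chi_4> = (1/6)[1*(11)*conj(1) + 1*(1 + exp(-I*pi/3) + 2*exp(I*pi/3) + 3*exp(2*I*pi/3))*conj(exp(-2*I*pi/3)) + 1*(5 + 4*exp(-2*I*pi/3) + 2*exp(2*I*pi/3))*conj(exp(2*I*pi/3)) + 1*(1)*conj(1) + 1*(5 + 2*exp(-2*I*pi/3) + 4*exp(2*I*pi/3))*conj(exp(-2*I*pi/3)) + 1*(1 + 3*exp(-2*I*pi/3) + 2*exp(-I*pi/3) + exp(I*pi/3))*conj(exp(2*I*pi/3))]
      = (1/6)[(11) + (-2 + 3*exp(-2*I*pi/3) + exp(2*I*pi/3) + exp(I*pi/3)) + (2 + 5*exp(-2*I*pi/3) + 4*exp(2*I*pi/3)) + (1) + (2 + 4*exp(-2*I*pi/3) + 5*exp(2*I*pi/3)) + (-2 + exp(-2*I*pi/3) + exp(-I*pi/3) + 3*exp(2*I*pi/3))] = 0/6 = 0
  <chi_rho, chi_5> = (1/6)[1*(11)*conj(1) + 1*(1 + exp(-I*pi/3) + 2*exp(I*pi/3) + 3*exp(2*I*pi/3))*conj(exp(-I*pi/3)) + 1*(5 + 4*exp(-2*I*pi/3) + 2*exp(2*I*pi/3))*conj(exp(-2*I*pi/3)) + 1*(1)*conj(-1) + 1*(5 + 2*exp(-2*I*pi/3) + 4*exp(2*I*pi/3))*conj(exp(2*I*pi/3)) + 1*(1 + 3*exp(-2*I*pi/3) + 2*exp(-I*pi/3) + exp(I*pi/3))*conj(exp(I*pi/3))]
      = (1/6)[(11) + (-2 + exp(I*pi/3) + 2*exp(2*I*pi/3)) + (4 + 2*exp(-2*I*pi/3) + 5*exp(2*I*pi/3)) + (-1) + (4 + 5*exp(-2*I*pi/3) + 2*exp(2*I*pi/3)) + (-2 + 2*exp(-2*I*pi/3) + exp(-I*pi/3))] = 6/6 = 1
(Exp terms are combined using exp(i*s)*conj(exp(i*t)) = exp(i*(s-t)), and sums of them are collapsed using the identity that for every m > 1 the m distinct m-th roots of unity sum to 0, e.g. 1 + exp(2*I*pi/3) + exp(-2*I*pi/3) = 0.)
Dimension check: dim(rho) = sum (mult * dim) = 3*1 + 2*1 + 3*1 + 2*1 + 0*1 + 1*1 = 11 = chi_rho(e) = 11.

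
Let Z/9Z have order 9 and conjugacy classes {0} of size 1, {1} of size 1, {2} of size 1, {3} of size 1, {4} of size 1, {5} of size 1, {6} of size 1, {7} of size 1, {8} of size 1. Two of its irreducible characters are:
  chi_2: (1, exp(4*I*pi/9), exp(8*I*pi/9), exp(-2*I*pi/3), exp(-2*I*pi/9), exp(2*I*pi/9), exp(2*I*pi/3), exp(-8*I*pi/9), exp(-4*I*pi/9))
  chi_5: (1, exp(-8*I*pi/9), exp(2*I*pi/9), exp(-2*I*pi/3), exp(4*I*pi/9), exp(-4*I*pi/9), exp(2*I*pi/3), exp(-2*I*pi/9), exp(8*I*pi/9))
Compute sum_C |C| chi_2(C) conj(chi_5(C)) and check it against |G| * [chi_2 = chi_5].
Sum = 0; so <chi_2, chi_5> = 0 (distinct irreducibles are orthogonal).

Explanation: Compute term by term over conjugacy classes (|C| * chi_2(C) * conj(chi_5(C))):
  1*(1)*conj(1) + 1*(exp(4*I*pi/9))*conj(exp(-8*I*pi/9)) + 1*(exp(8*I*pi/9))*conj(exp(2*I*pi/9)) + 1*(exp(-2*I*pi/3))*conj(exp(-2*I*pi/3)) + 1*(exp(-2*I*pi/9))*conj(exp(4*I*pi/9)) + 1*(exp(2*I*pi/9))*conj(exp(-4*I*pi/9)) + 1*(exp(2*I*pi/3))*conj(exp(2*I*pi/3)) + 1*(exp(-8*I*pi/9))*conj(exp(-2*I*pi/9)) + 1*(exp(-4*I*pi/9))*conj(exp(8*I*pi/9))
  = (1) + (exp(-2*I*pi/3)) + (exp(2*I*pi/3)) + (1) + (exp(-2*I*pi/3)) + (exp(2*I*pi/3)) + (1) + (exp(-2*I*pi/3)) + (exp(2*I*pi/3))
  = 0.
(Exp terms are combined using exp(i*s)*conj(exp(i*t)) = exp(i*(s-t)), and sums of them are collapsed using the identity that for every m > 1 the m distinct m-th roots of unity sum to 0, e.g. 1 + exp(2*I*pi/3) + exp(-2*I*pi/3) = 0.)
Dividing by |G| = 9 gives 0/9 = 0, matching the row-orthogonality relation <chi_2, chi_5> = [chi_2 = chi_5].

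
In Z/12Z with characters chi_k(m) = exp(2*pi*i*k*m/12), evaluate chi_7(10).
chi_7(10) = zeta_12^70 = exp(-I*pi/3)

Proof sketch: chi_7(10) = zeta_12^(7*10) = zeta_12^70. Since zeta_12^12 = 1, this equals zeta_12^10 = exp(2*pi*i*10/12) = exp(-I*pi/3).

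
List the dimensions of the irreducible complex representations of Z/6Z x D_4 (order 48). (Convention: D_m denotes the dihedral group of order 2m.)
Dimensions: 1, 1, 1, 1, 1, 1, 1, 1, 1, 1, 1, 1, 1, 1, 1, 1, 1, 1, 1, 1, 1, 1, 1, 1, 2, 2, 2, 2, 2, 2

Explanation: There are 30 irreducibles (= number of conjugacy classes). Their dimensions d_i satisfy sum d_i^2 = |G| = 48: 1 + 1 + 1 + 1 + 1 + 1 + 1 + 1 + 1 + 1 + 1 + 1 + 1 + 1 + 1 + 1 + 1 + 1 + 1 + 1 + 1 + 1 + 1 + 1 + 4 + 4 + 4 + 4 + 4 + 4 = 48. (For the product with Z/6Z: each of the 6 1-dim characters of Z/6Z tensors with each irrep of D_4, giving 6 copies of each D_4-dimension.)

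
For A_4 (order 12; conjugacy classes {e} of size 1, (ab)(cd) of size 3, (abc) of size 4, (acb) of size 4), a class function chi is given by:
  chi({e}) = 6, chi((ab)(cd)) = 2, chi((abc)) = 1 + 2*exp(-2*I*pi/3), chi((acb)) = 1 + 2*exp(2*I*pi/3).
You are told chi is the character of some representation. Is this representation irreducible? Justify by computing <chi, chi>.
Not irreducible (reducible): <chi, chi> = 6 > 1.

Details: <chi, chi> = (1/|G|) sum_C |C| * |chi(C)|^2 = (1/12)[1*|6|^2 + 3*|2|^2 + 4*|1 + 2*exp(-2*I*pi/3)|^2 + 4*|1 + 2*exp(2*I*pi/3)|^2]
  = (1/12)[(36) + (12) + (12) + (12)] = 72/12 = 6.
(Exp terms are combined using exp(i*s)*conj(exp(i*t)) = exp(i*(s-t)), and sums of them are collapsed using the identity that for every m > 1 the m distinct m-th roots of unity sum to 0, e.g. 1 + exp(2*I*pi/3) + exp(-2*I*pi/3) = 0.)
A character is irreducible iff <chi, chi> = 1, so this representation is reducible.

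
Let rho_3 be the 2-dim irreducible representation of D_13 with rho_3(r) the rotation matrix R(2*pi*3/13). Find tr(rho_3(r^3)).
chi_{rho_3}(r^3) = 2*cos(2*pi*3*3/13) = -2*cos(5*pi/13)

Derivation: rho_3(r^3) is rotation by angle 2*pi*3*3/13, whose trace is 2*cos(2*pi*3*3/13) = -2*cos(5*pi/13).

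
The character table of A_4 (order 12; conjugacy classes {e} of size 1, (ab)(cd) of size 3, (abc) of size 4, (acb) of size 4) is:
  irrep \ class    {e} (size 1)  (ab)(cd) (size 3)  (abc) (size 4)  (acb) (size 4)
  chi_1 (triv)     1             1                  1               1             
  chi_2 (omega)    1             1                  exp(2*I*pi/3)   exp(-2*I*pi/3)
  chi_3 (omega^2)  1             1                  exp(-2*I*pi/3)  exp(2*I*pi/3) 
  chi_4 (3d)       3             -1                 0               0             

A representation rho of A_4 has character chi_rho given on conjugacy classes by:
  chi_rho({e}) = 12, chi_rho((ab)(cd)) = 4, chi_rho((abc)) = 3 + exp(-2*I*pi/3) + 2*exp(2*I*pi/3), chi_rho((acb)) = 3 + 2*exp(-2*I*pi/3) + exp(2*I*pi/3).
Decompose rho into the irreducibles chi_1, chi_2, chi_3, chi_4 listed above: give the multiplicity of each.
Multiplicities: chi_1: 3, chi_2: 2, chi_3: 1, chi_4: 2.

Working: Use <chi_rho, chi> = (1/|G|) sum_C |C| * chi_rho(C) * conj(chi(C)) with |G| = 12 for each irreducible chi in the table:
  <chi_rho, chi_1> = (1/12)[1*(12)*conj(1) + 3*(4)*conj(1) + 4*(3 + exp(-2*I*pi/3) + 2*exp(2*I*pi/3))*conj(1) + 4*(3 + 2*exp(-2*I*pi/3) + exp(2*I*pi/3))*conj(1)]
      = (1/12)[(12) + (12) + (12 + 4*exp(-2*I*pi/3) + 8*exp(2*I*pi/3)) + (12 + 8*exp(-2*I*pi/3) + 4*exp(2*I*pi/3))] = 36/12 = 3
  <chi_rho, chi_2> = (1/12)[1*(12)*conj(1) + 3*(4)*conj(1) + 4*(3 + exp(-2*I*pi/3) + 2*exp(2*I*pi/3))*conj(exp(2*I*pi/3)) + 4*(3 + 2*exp(-2*I*pi/3) + exp(2*I*pi/3))*conj(exp(-2*I*pi/3))]
      = (1/12)[(12) + (12) + (8 + 12*exp(-2*I*pi/3) + 4*exp(2*I*pi/3)) + (8 + 4*exp(-2*I*pi/3) + 12*exp(2*I*pi/3))] = 24/12 = 2
  <chi_rho, chi_3> = (1/12)[1*(12)*conj(1) + 3*(4)*conj(1) + 4*(3 + exp(-2*I*pi/3) + 2*exp(2*I*pi/3))*conj(exp(-2*I*pi/3)) + 4*(3 + 2*exp(-2*I*pi/3) + exp(2*I*pi/3))*conj(exp(2*I*pi/3))]
      = (1/12)[(12) + (12) + (4 + 8*exp(-2*I*pi/3) + 12*exp(2*I*pi/3)) + (4 + 12*exp(-2*I*pi/3) + 8*exp(2*I*pi/3))] = 12/12 = 1
  <chi_rho, chi_4> = (1/12)[1*(12)*conj(3) + 3*(4)*conj(-1) + 4*(3 + exp(-2*I*pi/3) + 2*exp(2*I*pi/3))*conj(0) + 4*(3 + 2*exp(-2*I*pi/3) + exp(2*I*pi/3))*conj(0)]
      = (1/12)[(36) + (-12) + (0) + (0)] = 24/12 = 2
(Exp terms are combined using exp(i*s)*conj(exp(i*t)) = exp(i*(s-t)), and sums of them are collapsed using the identity that for every m > 1 the m distinct m-th roots of unity sum to 0, e.g. 1 + exp(2*I*pi/3) + exp(-2*I*pi/3) = 0.)
Dimension check: dim(rho) = sum (mult * dim) = 3*1 + 2*1 + 1*1 + 2*3 = 12 = chi_rho(e) = 12.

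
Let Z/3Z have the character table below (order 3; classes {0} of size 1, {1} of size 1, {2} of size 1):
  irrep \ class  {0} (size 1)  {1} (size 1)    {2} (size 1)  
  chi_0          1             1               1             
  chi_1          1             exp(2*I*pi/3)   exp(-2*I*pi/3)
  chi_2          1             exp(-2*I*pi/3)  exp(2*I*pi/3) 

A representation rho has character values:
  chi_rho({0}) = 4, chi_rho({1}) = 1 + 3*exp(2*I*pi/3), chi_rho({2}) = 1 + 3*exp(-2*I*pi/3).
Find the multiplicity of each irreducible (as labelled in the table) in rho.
Multiplicities: chi_0: 1, chi_1: 3, chi_2: 0.

Working: Use <chi_rho, chi> = (1/|G|) sum_C |C| * chi_rho(C) * conj(chi(C)) with |G| = 3 for each irreducible chi in the table:
  <chi_rho, chi_0> = (1/3)[1*(4)*conj(1) + 1*(1 + 3*exp(2*I*pi/3))*conj(1) + 1*(1 + 3*exp(-2*I*pi/3))*conj(1)]
      = (1/3)[(4) + (1 + 3*exp(2*I*pi/3)) + (1 + 3*exp(-2*I*pi/3))] = 3/3 = 1
  <chi_rho, chi_1> = (1/3)[1*(4)*conj(1) + 1*(1 + 3*exp(2*I*pi/3))*conj(exp(2*I*pi/3)) + 1*(1 + 3*exp(-2*I*pi/3))*conj(exp(-2*I*pi/3))]
      = (1/3)[(4) + (3 + exp(-2*I*pi/3)) + (3 + exp(2*I*pi/3))] = 9/3 = 3
  <chi_rho, chi_2> = (1/3)[1*(4)*conj(1) + 1*(1 + 3*exp(2*I*pi/3))*conj(exp(-2*I*pi/3)) + 1*(1 + 3*exp(-2*I*pi/3))*conj(exp(2*I*pi/3))]
      = (1/3)[(4) + (3*exp(-2*I*pi/3) + exp(2*I*pi/3)) + (exp(-2*I*pi/3) + 3*exp(2*I*pi/3))] = 0/3 = 0
(Exp terms are combined using exp(i*s)*conj(exp(i*t)) = exp(i*(s-t)), and sums of them are collapsed using the identity that for every m > 1 the m distinct m-th roots of unity sum to 0, e.g. 1 + exp(2*I*pi/3) + exp(-2*I*pi/3) = 0.)
Dimension check: dim(rho) = sum (mult * dim) = 1*1 + 3*1 + 0*1 = 4 = chi_rho(e) = 4.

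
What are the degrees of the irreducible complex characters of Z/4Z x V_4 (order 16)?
Dimensions: 1, 1, 1, 1, 1, 1, 1, 1, 1, 1, 1, 1, 1, 1, 1, 1

Why: There are 16 irreducibles (= number of conjugacy classes). Their dimensions d_i satisfy sum d_i^2 = |G| = 16: 1 + 1 + 1 + 1 + 1 + 1 + 1 + 1 + 1 + 1 + 1 + 1 + 1 + 1 + 1 + 1 = 16. (For the product with Z/4Z: each of the 4 1-dim characters of Z/4Z tensors with each irrep of V_4, giving 4 copies of each V_4-dimension.)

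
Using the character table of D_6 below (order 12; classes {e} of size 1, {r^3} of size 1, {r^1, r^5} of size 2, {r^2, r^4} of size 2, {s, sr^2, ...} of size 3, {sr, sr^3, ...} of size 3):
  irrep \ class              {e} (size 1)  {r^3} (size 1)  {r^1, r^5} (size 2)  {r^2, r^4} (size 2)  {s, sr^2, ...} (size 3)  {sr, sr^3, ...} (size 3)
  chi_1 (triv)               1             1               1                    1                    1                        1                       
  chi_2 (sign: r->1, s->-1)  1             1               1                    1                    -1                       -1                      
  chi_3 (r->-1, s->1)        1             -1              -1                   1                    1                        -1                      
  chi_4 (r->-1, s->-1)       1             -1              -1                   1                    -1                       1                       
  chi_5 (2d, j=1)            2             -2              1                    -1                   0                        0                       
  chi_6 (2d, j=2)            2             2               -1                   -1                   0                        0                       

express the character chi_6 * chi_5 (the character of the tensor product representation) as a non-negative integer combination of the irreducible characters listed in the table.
chi_6 tensor chi_5 = chi_3 + chi_4 + chi_5 (all other irreducibles have multiplicity 0).

Why: The character of a tensor product is the pointwise product (chi_6 * chi_5)(C) = chi_6(C) * chi_5(C):
  {e}: (2)*(2), {r^3}: (2)*(-2), {r^1, r^5}: (-1)*(1), {r^2, r^4}: (-1)*(-1), {s, sr^2, ...}: (0)*(0), {sr, sr^3, ...}: (0)*(0)
so (chi_6 * chi_5) takes values
  {e} -> 4, {r^3} -> -4, {r^1, r^5} -> -1, {r^2, r^4} -> 1, {s, sr^2, ...} -> 0, {sr, sr^3, ...} -> 0.
Now take the inner product of this character with each irreducible chi from the table, <chi_6*chi_5, chi> = (1/12) sum_C |C| (chi_6*chi_5)(C) conj(chi(C)):
  <chi_6*chi_5, chi_1> = (1/12)[1*(4)*conj(1) + 1*(-4)*conj(1) + 2*(-1)*conj(1) + 2*(1)*conj(1) + 3*(0)*conj(1) + 3*(0)*conj(1)]
      = (1/12)[(4) + (-4) + (-2) + (2) + (0) + (0)] = 0/12 = 0
  <chi_6*chi_5, chi_2> = (1/12)[1*(4)*conj(1) + 1*(-4)*conj(1) + 2*(-1)*conj(1) + 2*(1)*conj(1) + 3*(0)*conj(-1) + 3*(0)*conj(-1)]
      = (1/12)[(4) + (-4) + (-2) + (2) + (0) + (0)] = 0/12 = 0
  <chi_6*chi_5, chi_3> = (1/12)[1*(4)*conj(1) + 1*(-4)*conj(-1) + 2*(-1)*conj(-1) + 2*(1)*conj(1) + 3*(0)*conj(1) + 3*(0)*conj(-1)]
      = (1/12)[(4) + (4) + (2) + (2) + (0) + (0)] = 12/12 = 1
  <chi_6*chi_5, chi_4> = (1/12)[1*(4)*conj(1) + 1*(-4)*conj(-1) + 2*(-1)*conj(-1) + 2*(1)*conj(1) + 3*(0)*conj(-1) + 3*(0)*conj(1)]
      = (1/12)[(4) + (4) + (2) + (2) + (0) + (0)] = 12/12 = 1
  <chi_6*chi_5, chi_5> = (1/12)[1*(4)*conj(2) + 1*(-4)*conj(-2) + 2*(-1)*conj(1) + 2*(1)*conj(-1) + 3*(0)*conj(0) + 3*(0)*conj(0)]
      = (1/12)[(8) + (8) + (-2) + (-2) + (0) + (0)] = 12/12 = 1
  <chi_6*chi_5, chi_6> = (1/12)[1*(4)*conj(2) + 1*(-4)*conj(2) + 2*(-1)*conj(-1) + 2*(1)*conj(-1) + 3*(0)*conj(0) + 3*(0)*conj(0)]
      = (1/12)[(8) + (-8) + (2) + (-2) + (0) + (0)] = 0/12 = 0
Hence the multiplicities are chi_3: 1, chi_4: 1, chi_5: 1. Dimension check: dim(chi_6)*dim(chi_5) = 2*2 = 4 and sum (mult * dim) = 1*1 + 1*1 + 1*2 = 4.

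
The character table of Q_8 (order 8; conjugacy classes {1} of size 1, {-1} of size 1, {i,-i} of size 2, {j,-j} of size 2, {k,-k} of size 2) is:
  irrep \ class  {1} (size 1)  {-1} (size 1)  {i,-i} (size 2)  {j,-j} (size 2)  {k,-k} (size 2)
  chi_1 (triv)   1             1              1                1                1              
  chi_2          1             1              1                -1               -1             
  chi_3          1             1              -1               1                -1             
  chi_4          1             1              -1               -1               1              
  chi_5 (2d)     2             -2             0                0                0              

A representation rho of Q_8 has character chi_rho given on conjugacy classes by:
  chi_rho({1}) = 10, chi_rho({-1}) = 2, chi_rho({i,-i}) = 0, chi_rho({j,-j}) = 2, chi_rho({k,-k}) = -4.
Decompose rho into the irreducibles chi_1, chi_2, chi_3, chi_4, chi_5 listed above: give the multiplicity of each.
Multiplicities: chi_1: 1, chi_2: 2, chi_3: 3, chi_4: 0, chi_5: 2.

Proof sketch: Use <chi_rho, chi> = (1/|G|) sum_C |C| * chi_rho(C) * conj(chi(C)) with |G| = 8 for each irreducible chi in the table:
  <chi_rho, chi_1> = (1/8)[1*(10)*conj(1) + 1*(2)*conj(1) + 2*(0)*conj(1) + 2*(2)*conj(1) + 2*(-4)*conj(1)]
      = (1/8)[(10) + (2) + (0) + (4) + (-8)] = 8/8 = 1
  <chi_rho, chi_2> = (1/8)[1*(10)*conj(1) + 1*(2)*conj(1) + 2*(0)*conj(1) + 2*(2)*conj(-1) + 2*(-4)*conj(-1)]
      = (1/8)[(10) + (2) + (0) + (-4) + (8)] = 16/8 = 2
  <chi_rho, chi_3> = (1/8)[1*(10)*conj(1) + 1*(2)*conj(1) + 2*(0)*conj(-1) + 2*(2)*conj(1) + 2*(-4)*conj(-1)]
      = (1/8)[(10) + (2) + (0) + (4) + (8)] = 24/8 = 3
  <chi_rho, chi_4> = (1/8)[1*(10)*conj(1) + 1*(2)*conj(1) + 2*(0)*conj(-1) + 2*(2)*conj(-1) + 2*(-4)*conj(1)]
      = (1/8)[(10) + (2) + (0) + (-4) + (-8)] = 0/8 = 0
  <chi_rho, chi_5> = (1/8)[1*(10)*conj(2) + 1*(2)*conj(-2) + 2*(0)*conj(0) + 2*(2)*conj(0) + 2*(-4)*conj(0)]
      = (1/8)[(20) + (-4) + (0) + (0) + (0)] = 16/8 = 2
Dimension check: dim(rho) = sum (mult * dim) = 1*1 + 2*1 + 3*1 + 0*1 + 2*2 = 10 = chi_rho(e) = 10.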